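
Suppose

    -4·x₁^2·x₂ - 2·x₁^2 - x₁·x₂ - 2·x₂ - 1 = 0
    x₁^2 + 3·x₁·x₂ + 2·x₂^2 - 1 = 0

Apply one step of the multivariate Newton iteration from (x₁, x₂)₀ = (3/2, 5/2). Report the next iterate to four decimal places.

(0.9839, 1.1496)

At (3/2, 5/2): F = (-36.7500, 25.0000).
Jacobian J = [[-8·x₁·x₂ - 4·x₁ - x₂, -4·x₁^2 - x₁ - 2], [2·x₁ + 3·x₂, 3·x₁ + 4·x₂]].
At the point, J = [[-38.5000, -12.5000], [10.5000, 14.5000]] (det J = -427.0000).
Solving J·Δ = −F gives Δ = (-0.5161, -1.3504).
Then the next iterate is (x₁, x₂)₁ = (0.9839, 1.1496).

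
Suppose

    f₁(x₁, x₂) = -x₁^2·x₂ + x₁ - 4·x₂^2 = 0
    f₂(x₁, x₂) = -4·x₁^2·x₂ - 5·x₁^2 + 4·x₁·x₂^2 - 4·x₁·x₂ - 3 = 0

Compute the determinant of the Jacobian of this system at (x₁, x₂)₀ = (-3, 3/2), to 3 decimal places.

J = [[-2·x₁·x₂ + 1, -x₁^2 - 8·x₂], [-8·x₁·x₂ - 10·x₁ + 4·x₂^2 - 4·x₂, -4·x₁^2 + 8·x₁·x₂ - 4·x₁]].
At the point, J = [[10.000, -21.000], [69.000, -60.000]].
det J = 849.000.

849.000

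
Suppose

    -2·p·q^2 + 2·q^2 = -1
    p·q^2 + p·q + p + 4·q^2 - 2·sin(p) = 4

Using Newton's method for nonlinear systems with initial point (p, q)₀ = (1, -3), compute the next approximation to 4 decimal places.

At (1, -3): F = (1.0000, 37.317058).
Jacobian J = [[-2·q^2, -4·p·q + 4·q], [q^2 + q - 2·cos(p) + 1, 2·p·q + p + 8·q]].
At the point, J = [[-18.0000, 0.0000], [5.919395, -29.0000]] (det J = 522.0000).
Solving J·Δ = −F gives Δ = (0.0556, 1.2981).
Then the next iterate is (p, q)₁ = (1.0556, -1.7019).

(1.0556, -1.7019)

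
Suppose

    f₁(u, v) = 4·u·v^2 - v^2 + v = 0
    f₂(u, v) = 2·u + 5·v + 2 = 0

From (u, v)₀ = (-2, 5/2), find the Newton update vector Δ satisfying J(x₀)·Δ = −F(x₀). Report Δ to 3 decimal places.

At (-2, 5/2): F = (-53.750, 10.500).
Jacobian J = [[4·v^2, 8·u·v - 2·v + 1], [2, 5]].
At the point, J = [[25.000, -44.000], [2.000, 5.000]] (det J = 213.000).
Solving J·Δ = −F gives Δ = (-0.907, -1.737).

(-0.907, -1.737)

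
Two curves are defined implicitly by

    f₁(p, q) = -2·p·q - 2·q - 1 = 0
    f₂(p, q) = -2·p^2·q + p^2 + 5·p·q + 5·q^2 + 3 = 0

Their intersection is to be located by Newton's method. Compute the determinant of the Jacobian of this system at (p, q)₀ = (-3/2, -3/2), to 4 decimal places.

-61.5000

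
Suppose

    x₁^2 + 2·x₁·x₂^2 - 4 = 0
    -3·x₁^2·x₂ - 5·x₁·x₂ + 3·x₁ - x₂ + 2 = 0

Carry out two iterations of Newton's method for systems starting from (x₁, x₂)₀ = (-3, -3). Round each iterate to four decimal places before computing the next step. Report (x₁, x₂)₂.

At (-3, -3): F = (-49.0000, 32.0000).
Jacobian J = [[2·x₁ + 2·x₂^2, 4·x₁·x₂], [-6·x₁·x₂ - 5·x₂ + 3, -3·x₁^2 - 5·x₁ - 1]].
At the point, J = [[12.0000, 36.0000], [-36.0000, -13.0000]] (det J = 1140.0000).
Solving J·Δ = −F gives Δ = (0.4518, 1.2105).
Then the next iterate is (x₁, x₂)₁ = (-2.5482, -1.7895).
Round to (-2.5482, -1.7895) and repeat: F = (-13.826931, 8.204286), J = [[1.308221, 18.240016], [-15.412523, -7.738970]].
Δ = (0.1573, 0.7468), so (x₁, x₂)₂ = (-2.3909, -1.0427).

(-2.3909, -1.0427)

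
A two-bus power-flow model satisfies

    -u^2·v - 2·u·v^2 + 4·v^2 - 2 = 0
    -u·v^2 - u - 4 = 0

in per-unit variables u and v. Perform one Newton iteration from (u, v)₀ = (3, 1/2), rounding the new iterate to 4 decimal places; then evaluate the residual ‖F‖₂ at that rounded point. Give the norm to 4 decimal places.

At (3, 1/2): F = (-7.0000, -7.7500).
Jacobian J = [[-2·u·v - 2·v^2, -u^2 - 4·u·v + 8·v], [-v^2 - 1, -2·u·v]].
At the point, J = [[-3.5000, -11.0000], [-1.2500, -3.0000]] (det J = -3.2500).
Solving J·Δ = −F gives Δ = (-19.7692, 5.6538).
Then the next iterate is (u, v)₁ = (-16.7692, 6.1538).
Re-evaluating at (-16.7692, 6.1538): F = (-310.934684, 647.806302), so ‖F‖₂ = 718.5634.

718.5634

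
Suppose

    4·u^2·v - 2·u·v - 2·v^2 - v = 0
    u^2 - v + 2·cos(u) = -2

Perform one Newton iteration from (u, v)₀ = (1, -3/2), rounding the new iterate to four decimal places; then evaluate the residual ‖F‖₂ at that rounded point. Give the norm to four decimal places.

642.9397

At (1, -3/2): F = (-6.0000, 5.580605).
Jacobian J = [[8·u·v - 2·v, 4·u^2 - 2·u - 4·v - 1], [2·u - 2·sin(u), -1]].
At the point, J = [[-9.0000, 7.0000], [0.317058, -1.0000]] (det J = 6.780594).
Solving J·Δ = −F gives Δ = (4.8763, 7.1267).
Then the next iterate is (u, v)₁ = (5.8763, 5.6267).
Re-evaluating at (5.8763, 5.6267): F = (642.105538, 32.740918), so ‖F‖₂ = 642.9397.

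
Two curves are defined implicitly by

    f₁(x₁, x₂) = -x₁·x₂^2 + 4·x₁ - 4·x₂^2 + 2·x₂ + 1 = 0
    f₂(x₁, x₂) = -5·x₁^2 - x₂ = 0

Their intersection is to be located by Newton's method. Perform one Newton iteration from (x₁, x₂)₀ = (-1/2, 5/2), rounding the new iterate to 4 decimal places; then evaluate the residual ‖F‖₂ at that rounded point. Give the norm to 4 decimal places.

3.1939

At (-1/2, 5/2): F = (-17.8750, -3.7500).
Jacobian J = [[-x₂^2 + 4, -2·x₁·x₂ - 8·x₂ + 2], [-10·x₁, -1]].
At the point, J = [[-2.2500, -15.5000], [5.0000, -1.0000]] (det J = 79.7500).
Solving J·Δ = −F gives Δ = (0.5047, -1.2265).
Then the next iterate is (x₁, x₂)₁ = (0.0047, 1.2735).
Re-evaluating at (0.0047, 1.2735): F = (-2.929031, -1.273610), so ‖F‖₂ = 3.1939.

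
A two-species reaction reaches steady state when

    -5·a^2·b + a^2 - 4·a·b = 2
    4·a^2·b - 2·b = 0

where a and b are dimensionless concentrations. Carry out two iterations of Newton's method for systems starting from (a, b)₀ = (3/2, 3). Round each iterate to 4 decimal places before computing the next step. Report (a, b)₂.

At (3/2, 3): F = (-51.5000, 21.0000).
Jacobian J = [[-10·a·b + 2·a - 4·b, -5·a^2 - 4·a], [8·a·b, 4·a^2 - 2]].
At the point, J = [[-54.0000, -17.2500], [36.0000, 7.0000]] (det J = 243.0000).
Solving J·Δ = −F gives Δ = (-0.0072, -2.9630).
Then the next iterate is (a, b)₁ = (1.4928, 0.0370).
Round to (1.4928, 0.0370) and repeat: F = (-0.404746, 0.255811), J = [[2.285264, -17.113459], [0.441869, 6.913807]].
Δ = (-0.0676, -0.0327), so (a, b)₂ = (1.4252, 0.0043).

(1.4252, 0.0043)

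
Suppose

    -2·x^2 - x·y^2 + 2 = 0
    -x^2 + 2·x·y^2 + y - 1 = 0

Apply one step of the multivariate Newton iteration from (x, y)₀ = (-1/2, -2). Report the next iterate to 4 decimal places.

(-0.8750, 0.1250)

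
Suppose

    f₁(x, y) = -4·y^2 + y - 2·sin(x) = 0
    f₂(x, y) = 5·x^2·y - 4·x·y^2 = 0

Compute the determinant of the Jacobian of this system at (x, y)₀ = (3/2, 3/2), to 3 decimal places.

149.455

J = [[-2·cos(x), -8·y + 1], [10·x·y - 4·y^2, 5·x^2 - 8·x·y]].
At the point, J = [[-0.14147, -11.000], [13.500, -6.750]].
det J = 149.455.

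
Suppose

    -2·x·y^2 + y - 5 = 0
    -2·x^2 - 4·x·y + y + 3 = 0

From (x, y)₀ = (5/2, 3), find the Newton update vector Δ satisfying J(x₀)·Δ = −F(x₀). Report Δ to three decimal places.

(-1.335, -0.792)

At (5/2, 3): F = (-47.000, -36.500).
Jacobian J = [[-2·y^2, -4·x·y + 1], [-4·x - 4·y, -4·x + 1]].
At the point, J = [[-18.000, -29.000], [-22.000, -9.000]] (det J = -476.000).
Solving J·Δ = −F gives Δ = (-1.335, -0.792).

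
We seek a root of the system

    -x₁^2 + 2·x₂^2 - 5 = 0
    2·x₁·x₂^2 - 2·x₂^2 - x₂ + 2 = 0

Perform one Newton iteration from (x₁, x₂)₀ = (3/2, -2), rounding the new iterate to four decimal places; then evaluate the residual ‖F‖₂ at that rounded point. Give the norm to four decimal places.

2.2600

At (3/2, -2): F = (0.7500, 8.0000).
Jacobian J = [[-2·x₁, 4·x₂], [2·x₂^2, 4·x₁·x₂ - 4·x₂ - 1]].
At the point, J = [[-3.0000, -8.0000], [8.0000, -5.0000]] (det J = 79.0000).
Solving J·Δ = −F gives Δ = (-0.7627, 0.3797).
Then the next iterate is (x₁, x₂)₁ = (0.7373, -1.6203).
Re-evaluating at (0.7373, -1.6203): F = (-0.292867, 2.240930), so ‖F‖₂ = 2.2600.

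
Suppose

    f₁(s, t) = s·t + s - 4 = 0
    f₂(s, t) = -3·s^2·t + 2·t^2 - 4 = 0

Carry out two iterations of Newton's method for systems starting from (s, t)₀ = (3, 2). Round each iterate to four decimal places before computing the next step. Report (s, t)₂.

At (3, 2): F = (5.0000, -50.0000).
Jacobian J = [[t + 1, s], [-6·s·t, -3·s^2 + 4·t]].
At the point, J = [[3.0000, 3.0000], [-36.0000, -19.0000]] (det J = 51.0000).
Solving J·Δ = −F gives Δ = (-1.0784, -0.5882).
Then the next iterate is (s, t)₁ = (1.9216, 1.4118).
Round to (1.9216, 1.4118) and repeat: F = (0.634515, -15.653053), J = [[2.4118, 1.9216], [-16.277489, -5.430440]].
Δ = (-1.4648, 1.5083), so (s, t)₂ = (0.4568, 2.9201).

(0.4568, 2.9201)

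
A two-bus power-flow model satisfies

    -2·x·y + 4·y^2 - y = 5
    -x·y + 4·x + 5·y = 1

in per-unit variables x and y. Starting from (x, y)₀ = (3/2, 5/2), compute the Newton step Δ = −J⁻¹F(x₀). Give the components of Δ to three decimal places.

(-4.458, -2.018)

At (3/2, 5/2): F = (10.000, 13.750).
Jacobian J = [[-2·y, -2·x + 8·y - 1], [-y + 4, -x + 5]].
At the point, J = [[-5.000, 16.000], [1.500, 3.500]] (det J = -41.500).
Solving J·Δ = −F gives Δ = (-4.458, -2.018).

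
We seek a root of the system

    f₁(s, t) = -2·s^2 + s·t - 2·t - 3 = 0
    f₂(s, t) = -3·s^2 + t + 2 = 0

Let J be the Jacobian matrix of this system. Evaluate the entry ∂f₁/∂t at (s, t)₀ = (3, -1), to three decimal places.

1.000

∂f₁/∂t = s - 2.
At (3, -1) this is 1.000.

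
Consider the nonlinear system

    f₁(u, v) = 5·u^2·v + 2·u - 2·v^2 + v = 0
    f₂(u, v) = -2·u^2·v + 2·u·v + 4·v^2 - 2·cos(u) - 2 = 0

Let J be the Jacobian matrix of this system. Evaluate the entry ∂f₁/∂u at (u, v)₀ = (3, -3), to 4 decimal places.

∂f₁/∂u = 10·u·v + 2.
At (3, -3) this is -88.0000.

-88.0000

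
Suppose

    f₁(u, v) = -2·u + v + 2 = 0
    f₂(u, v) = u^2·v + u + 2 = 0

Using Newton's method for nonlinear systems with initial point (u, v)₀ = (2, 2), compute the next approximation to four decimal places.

At (2, 2): F = (0.0000, 12.0000).
Jacobian J = [[-2, 1], [2·u·v + 1, u^2]].
At the point, J = [[-2.0000, 1.0000], [9.0000, 4.0000]] (det J = -17.0000).
Solving J·Δ = −F gives Δ = (-0.7059, -1.4118).
Then the next iterate is (u, v)₁ = (1.2941, 0.5882).

(1.2941, 0.5882)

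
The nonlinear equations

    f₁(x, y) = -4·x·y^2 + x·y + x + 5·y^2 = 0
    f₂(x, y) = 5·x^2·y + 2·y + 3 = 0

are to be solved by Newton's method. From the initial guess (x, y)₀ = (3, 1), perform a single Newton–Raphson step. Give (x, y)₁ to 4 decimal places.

(0.8686, 1.2966)

At (3, 1): F = (-1.0000, 50.0000).
Jacobian J = [[-4·y^2 + y + 1, -8·x·y + x + 10·y], [10·x·y, 5·x^2 + 2]].
At the point, J = [[-2.0000, -11.0000], [30.0000, 47.0000]] (det J = 236.0000).
Solving J·Δ = −F gives Δ = (-2.1314, 0.2966).
Then the next iterate is (x, y)₁ = (0.8686, 1.2966).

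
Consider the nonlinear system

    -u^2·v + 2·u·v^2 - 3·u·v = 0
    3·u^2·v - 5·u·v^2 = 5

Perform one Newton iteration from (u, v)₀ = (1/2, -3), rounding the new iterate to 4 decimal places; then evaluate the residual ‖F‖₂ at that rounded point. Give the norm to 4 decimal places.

7.7460

At (1/2, -3): F = (14.2500, -29.7500).
Jacobian J = [[-2·u·v + 2·v^2 - 3·v, -u^2 + 4·u·v - 3·u], [6·u·v - 5·v^2, 3·u^2 - 10·u·v]].
At the point, J = [[30.0000, -7.7500], [-54.0000, 15.7500]] (det J = 54.0000).
Solving J·Δ = −F gives Δ = (0.1134, 2.2778).
Then the next iterate is (u, v)₁ = (0.6134, -0.7222).
Re-evaluating at (0.6134, -0.7222): F = (2.240593, -7.414868), so ‖F‖₂ = 7.7460.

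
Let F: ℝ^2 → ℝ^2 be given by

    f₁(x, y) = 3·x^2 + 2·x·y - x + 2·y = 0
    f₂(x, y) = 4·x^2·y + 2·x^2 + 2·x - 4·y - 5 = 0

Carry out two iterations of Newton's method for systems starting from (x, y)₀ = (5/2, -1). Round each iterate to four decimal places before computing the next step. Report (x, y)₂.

(1.2874, -0.7359)

At (5/2, -1): F = (9.2500, -8.5000).
Jacobian J = [[6·x + 2·y - 1, 2·x + 2], [8·x·y + 4·x + 2, 4·x^2 - 4]].
At the point, J = [[12.0000, 7.0000], [-8.0000, 21.0000]] (det J = 308.0000).
Solving J·Δ = −F gives Δ = (-0.8239, 0.0909).
Then the next iterate is (x, y)₁ = (1.6761, -0.9091).
Round to (1.6761, -0.9091) and repeat: F = (1.886149, -2.608557), J = [[7.2384, 5.3522], [-3.485540, 7.237245]].
Δ = (-0.3887, 0.1732), so (x, y)₂ = (1.2874, -0.7359).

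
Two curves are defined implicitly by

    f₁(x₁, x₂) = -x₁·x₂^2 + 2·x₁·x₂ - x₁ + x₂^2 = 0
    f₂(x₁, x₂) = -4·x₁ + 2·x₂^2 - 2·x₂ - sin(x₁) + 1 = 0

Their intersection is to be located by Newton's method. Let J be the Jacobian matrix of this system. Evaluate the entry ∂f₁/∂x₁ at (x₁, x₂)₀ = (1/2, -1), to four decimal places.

-4.0000

∂f₁/∂x₁ = -x₂^2 + 2·x₂ - 1.
At (1/2, -1) this is -4.0000.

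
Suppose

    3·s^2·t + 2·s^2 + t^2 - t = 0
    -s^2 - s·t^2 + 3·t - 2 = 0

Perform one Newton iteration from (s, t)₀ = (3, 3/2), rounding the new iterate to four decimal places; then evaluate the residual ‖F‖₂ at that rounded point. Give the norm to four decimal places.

218.5379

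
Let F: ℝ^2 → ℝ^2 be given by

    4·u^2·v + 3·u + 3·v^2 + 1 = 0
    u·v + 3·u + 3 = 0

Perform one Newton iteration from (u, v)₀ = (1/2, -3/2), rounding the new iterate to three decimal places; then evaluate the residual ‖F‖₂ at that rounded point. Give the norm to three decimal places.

16.013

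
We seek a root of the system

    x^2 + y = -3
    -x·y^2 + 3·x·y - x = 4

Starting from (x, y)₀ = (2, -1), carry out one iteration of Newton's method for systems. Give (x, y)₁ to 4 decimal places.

(0.3556, -0.4222)

At (2, -1): F = (6.0000, -14.0000).
Jacobian J = [[2·x, 1], [-y^2 + 3·y - 1, -2·x·y + 3·x]].
At the point, J = [[4.0000, 1.0000], [-5.0000, 10.0000]] (det J = 45.0000).
Solving J·Δ = −F gives Δ = (-1.6444, 0.5778).
Then the next iterate is (x, y)₁ = (0.3556, -0.4222).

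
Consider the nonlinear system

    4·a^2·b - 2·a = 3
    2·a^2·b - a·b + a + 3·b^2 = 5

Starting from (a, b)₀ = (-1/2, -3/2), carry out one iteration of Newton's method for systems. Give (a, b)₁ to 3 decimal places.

(0.253, -1.013)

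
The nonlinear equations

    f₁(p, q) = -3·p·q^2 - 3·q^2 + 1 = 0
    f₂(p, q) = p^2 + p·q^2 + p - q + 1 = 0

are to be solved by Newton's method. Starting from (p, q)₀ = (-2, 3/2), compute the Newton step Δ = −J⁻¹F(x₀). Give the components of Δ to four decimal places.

(0.5046, -0.4826)

At (-2, 3/2): F = (7.7500, -3.0000).
Jacobian J = [[-3·q^2, -6·p·q - 6·q], [2·p + q^2 + 1, 2·p·q - 1]].
At the point, J = [[-6.7500, 9.0000], [-0.7500, -7.0000]] (det J = 54.0000).
Solving J·Δ = −F gives Δ = (0.5046, -0.4826).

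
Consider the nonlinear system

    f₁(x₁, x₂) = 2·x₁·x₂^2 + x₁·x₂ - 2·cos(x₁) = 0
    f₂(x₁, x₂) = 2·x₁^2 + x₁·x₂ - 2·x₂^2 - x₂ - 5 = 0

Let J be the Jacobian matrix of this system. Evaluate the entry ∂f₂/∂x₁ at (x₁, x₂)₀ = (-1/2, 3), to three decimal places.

1.000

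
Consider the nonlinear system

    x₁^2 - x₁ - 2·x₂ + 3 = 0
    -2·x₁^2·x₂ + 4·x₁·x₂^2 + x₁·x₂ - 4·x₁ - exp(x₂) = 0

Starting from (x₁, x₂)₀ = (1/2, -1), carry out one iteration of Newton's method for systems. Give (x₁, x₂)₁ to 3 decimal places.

At (1/2, -1): F = (4.750, -0.36788).
Jacobian J = [[2·x₁ - 1, -2], [-4·x₁·x₂ + 4·x₂^2 + x₂ - 4, -2·x₁^2 + 8·x₁·x₂ + x₁ - exp(x₂)]].
At the point, J = [[0.000, -2.000], [1.000, -4.36788]] (det J = 2.000).
Solving J·Δ = −F gives Δ = (10.742, 2.375).
Then the next iterate is (x₁, x₂)₁ = (11.242, 1.375).

(11.242, 1.375)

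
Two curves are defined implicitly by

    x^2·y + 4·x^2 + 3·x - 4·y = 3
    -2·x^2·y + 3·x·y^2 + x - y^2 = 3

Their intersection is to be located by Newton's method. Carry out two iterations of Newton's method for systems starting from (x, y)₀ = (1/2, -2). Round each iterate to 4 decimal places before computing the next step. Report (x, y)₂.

At (1/2, -2): F = (7.0000, 0.5000).
Jacobian J = [[2·x·y + 8·x + 3, x^2 - 4], [-4·x·y + 3·y^2 + 1, -2·x^2 + 6·x·y - 2·y]].
At the point, J = [[5.0000, -3.7500], [17.0000, -2.5000]] (det J = 51.2500).
Solving J·Δ = −F gives Δ = (0.3049, 2.2732).
Then the next iterate is (x, y)₁ = (0.8049, 0.2732).
Round to (0.8049, 0.2732) and repeat: F = (1.090352, -2.443502), J = [[9.878997, -3.352136], [0.344320, -0.522736]].
Δ = (-2.1848, -6.1136), so (x, y)₂ = (-1.3799, -5.8404).

(-1.3799, -5.8404)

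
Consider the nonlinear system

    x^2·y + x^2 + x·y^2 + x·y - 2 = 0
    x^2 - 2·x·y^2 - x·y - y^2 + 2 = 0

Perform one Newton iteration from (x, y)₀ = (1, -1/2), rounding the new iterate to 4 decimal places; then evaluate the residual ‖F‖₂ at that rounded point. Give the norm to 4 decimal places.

2742.4425

At (1, -1/2): F = (-1.7500, 2.7500).
Jacobian J = [[2·x·y + 2·x + y^2 + y, x^2 + 2·x·y + x], [2·x - 2·y^2 - y, -4·x·y - x - 2·y]].
At the point, J = [[0.7500, 1.0000], [2.0000, 2.0000]] (det J = -0.5000).
Solving J·Δ = −F gives Δ = (-12.5000, 11.1250).
Then the next iterate is (x, y)₁ = (-11.5000, 10.6250).
Re-evaluating at (-11.5000, 10.6250): F = (114.976562, 2740.031250), so ‖F‖₂ = 2742.4425.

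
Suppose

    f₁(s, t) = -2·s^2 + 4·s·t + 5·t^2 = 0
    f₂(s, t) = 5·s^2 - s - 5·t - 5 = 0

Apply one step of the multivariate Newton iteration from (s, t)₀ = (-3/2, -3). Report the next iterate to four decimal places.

At (-3/2, -3): F = (58.5000, 22.7500).
Jacobian J = [[-4·s + 4·t, 4·s + 10·t], [10·s - 1, -5]].
At the point, J = [[-6.0000, -36.0000], [-16.0000, -5.0000]] (det J = -546.0000).
Solving J·Δ = −F gives Δ = (0.9643, 1.4643).
Then the next iterate is (s, t)₁ = (-0.5357, -1.5357).

(-0.5357, -1.5357)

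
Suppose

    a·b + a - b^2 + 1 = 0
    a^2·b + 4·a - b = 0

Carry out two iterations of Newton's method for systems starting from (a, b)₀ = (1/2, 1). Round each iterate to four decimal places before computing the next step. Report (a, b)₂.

(0.2971, 1.3021)

At (1/2, 1): F = (1.0000, 1.2500).
Jacobian J = [[b + 1, a - 2·b], [2·a·b + 4, a^2 - 1]].
At the point, J = [[2.0000, -1.5000], [5.0000, -0.7500]] (det J = 6.0000).
Solving J·Δ = −F gives Δ = (-0.1875, 0.4167).
Then the next iterate is (a, b)₁ = (0.3125, 1.4167).
Round to (0.3125, 1.4167) and repeat: F = (-0.251820, -0.028350), J = [[2.4167, -2.5209], [4.885438, -0.902344]].
Δ = (-0.0154, -0.1146), so (a, b)₂ = (0.2971, 1.3021).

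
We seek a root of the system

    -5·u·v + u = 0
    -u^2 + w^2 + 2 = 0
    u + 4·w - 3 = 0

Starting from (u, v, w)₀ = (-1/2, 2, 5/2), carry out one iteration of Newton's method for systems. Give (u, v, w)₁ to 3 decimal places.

At (-1/2, 2, 5/2): F = (4.500, 8.000, 6.500).
Jacobian J = [[-5·v + 1, -5·u, 0], [-2·u, 0, 2·w], [1, 0, 4]].
At the point, J = [[-9.000, 2.500, 0.000], [1.000, 0.000, 5.000], [1.000, 0.000, 4.000]] (det J = 2.500).
Solving J·Δ = −F gives Δ = (-0.500, -3.600, -1.500).
Then the next iterate is (u, v, w)₁ = (-1.000, -1.600, 1.000).

(-1.000, -1.600, 1.000)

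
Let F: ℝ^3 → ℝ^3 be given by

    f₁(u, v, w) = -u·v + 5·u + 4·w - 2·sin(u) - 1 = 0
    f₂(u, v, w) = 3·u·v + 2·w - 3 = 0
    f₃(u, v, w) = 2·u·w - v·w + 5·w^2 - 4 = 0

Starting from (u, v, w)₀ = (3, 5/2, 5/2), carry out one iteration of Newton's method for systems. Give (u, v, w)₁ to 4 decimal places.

(0.0030, 2.4403, 1.7574)

At (3, 5/2, 5/2): F = (16.217760, 24.5000, 36.0000).
Jacobian J = [[-v - 2·cos(u) + 5, -u, 4], [3·v, 3·u, 2], [2·w, -w, 2·u - v + 10·w]].
At the point, J = [[4.479985, -3.0000, 4.0000], [7.5000, 9.0000, 2.0000], [5.0000, -2.5000, 28.5000]] (det J = 1527.766076).
Solving J·Δ = −F gives Δ = (-2.9970, -0.0597, -0.7426).
Then the next iterate is (u, v, w)₁ = (0.0030, 2.4403, 1.7574).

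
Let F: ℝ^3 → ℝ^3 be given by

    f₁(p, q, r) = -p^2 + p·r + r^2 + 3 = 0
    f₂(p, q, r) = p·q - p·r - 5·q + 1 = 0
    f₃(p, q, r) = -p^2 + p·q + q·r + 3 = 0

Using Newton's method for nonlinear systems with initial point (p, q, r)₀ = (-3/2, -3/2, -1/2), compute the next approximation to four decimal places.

At (-3/2, -3/2, -1/2): F = (1.7500, 10.0000, 3.7500).
Jacobian J = [[-2·p + r, 0, p + 2·r], [q - r, p - 5, -p], [-2·p + q, p + r, q]].
At the point, J = [[2.5000, 0.0000, -2.5000], [-1.0000, -6.5000, 1.5000], [1.5000, -2.0000, -1.5000]] (det J = 2.5000).
Solving J·Δ = −F gives Δ = (-4.5500, 1.3500, -3.8500).
Then the next iterate is (p, q, r)₁ = (-6.0500, -0.1500, -4.3500).

(-6.0500, -0.1500, -4.3500)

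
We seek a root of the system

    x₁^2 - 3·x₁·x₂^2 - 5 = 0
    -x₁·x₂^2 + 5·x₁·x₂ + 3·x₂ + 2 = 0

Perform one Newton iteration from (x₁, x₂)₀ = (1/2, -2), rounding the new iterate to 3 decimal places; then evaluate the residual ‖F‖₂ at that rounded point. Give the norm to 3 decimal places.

9758.020

At (1/2, -2): F = (-10.750, -11.000).
Jacobian J = [[2·x₁ - 3·x₂^2, -6·x₁·x₂], [-x₂^2 + 5·x₂, -2·x₁·x₂ + 5·x₁ + 3]].
At the point, J = [[-11.000, 6.000], [-14.000, 7.500]] (det J = 1.500).
Solving J·Δ = −F gives Δ = (9.750, 19.667).
Then the next iterate is (x₁, x₂)₁ = (10.250, 17.667).
Re-evaluating at (10.250, 17.667): F = (-9497.71634, -2238.82486), so ‖F‖₂ = 9758.020.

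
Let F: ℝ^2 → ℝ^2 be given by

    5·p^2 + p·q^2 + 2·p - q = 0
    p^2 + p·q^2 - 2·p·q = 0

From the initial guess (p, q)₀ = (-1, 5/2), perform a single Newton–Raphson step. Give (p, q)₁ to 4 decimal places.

(-22.0000, 7.6667)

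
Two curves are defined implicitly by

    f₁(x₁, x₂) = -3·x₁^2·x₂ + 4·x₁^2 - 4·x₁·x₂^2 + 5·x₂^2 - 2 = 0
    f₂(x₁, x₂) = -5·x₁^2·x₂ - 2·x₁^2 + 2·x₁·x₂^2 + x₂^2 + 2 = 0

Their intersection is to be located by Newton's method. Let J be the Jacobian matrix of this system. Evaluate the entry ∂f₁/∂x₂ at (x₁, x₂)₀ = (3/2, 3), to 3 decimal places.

-12.750

∂f₁/∂x₂ = -3·x₁^2 - 8·x₁·x₂ + 10·x₂.
At (3/2, 3) this is -12.750.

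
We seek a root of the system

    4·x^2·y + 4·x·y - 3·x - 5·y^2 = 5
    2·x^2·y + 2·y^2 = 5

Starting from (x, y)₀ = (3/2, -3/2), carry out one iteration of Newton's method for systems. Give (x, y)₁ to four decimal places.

At (3/2, -3/2): F = (-43.2500, -7.2500).
Jacobian J = [[8·x·y + 4·y - 3, 4·x^2 + 4·x - 10·y], [4·x·y, 2·x^2 + 4·y]].
At the point, J = [[-27.0000, 30.0000], [-9.0000, -1.5000]] (det J = 310.5000).
Solving J·Δ = −F gives Δ = (-0.9094, 0.6232).
Then the next iterate is (x, y)₁ = (0.5906, -0.8768).

(0.5906, -0.8768)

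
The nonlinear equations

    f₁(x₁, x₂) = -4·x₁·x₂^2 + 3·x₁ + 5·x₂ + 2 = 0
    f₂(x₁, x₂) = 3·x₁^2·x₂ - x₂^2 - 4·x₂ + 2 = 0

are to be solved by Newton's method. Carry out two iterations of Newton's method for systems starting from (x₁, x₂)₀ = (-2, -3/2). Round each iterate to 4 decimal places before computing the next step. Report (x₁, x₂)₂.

At (-2, -3/2): F = (6.5000, -12.2500).
Jacobian J = [[-4·x₂^2 + 3, -8·x₁·x₂ + 5], [6·x₁·x₂, 3·x₁^2 - 2·x₂ - 4]].
At the point, J = [[-6.0000, -19.0000], [18.0000, 11.0000]] (det J = 276.0000).
Solving J·Δ = −F gives Δ = (0.5842, 0.1576).
Then the next iterate is (x₁, x₂)₁ = (-1.4158, -1.3424).
Round to (-1.4158, -1.3424) and repeat: F = (1.245900, -2.504918), J = [[-4.208151, -10.204559], [11.403420, 4.698269]].
Δ = (0.2040, 0.0380), so (x₁, x₂)₂ = (-1.2118, -1.3044).

(-1.2118, -1.3044)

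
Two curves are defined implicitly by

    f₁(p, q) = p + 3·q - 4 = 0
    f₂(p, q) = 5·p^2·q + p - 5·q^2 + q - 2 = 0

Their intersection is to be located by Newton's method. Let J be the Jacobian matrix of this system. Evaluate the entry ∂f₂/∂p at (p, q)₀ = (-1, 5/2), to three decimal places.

-24.000

∂f₂/∂p = 10·p·q + 1.
At (-1, 5/2) this is -24.000.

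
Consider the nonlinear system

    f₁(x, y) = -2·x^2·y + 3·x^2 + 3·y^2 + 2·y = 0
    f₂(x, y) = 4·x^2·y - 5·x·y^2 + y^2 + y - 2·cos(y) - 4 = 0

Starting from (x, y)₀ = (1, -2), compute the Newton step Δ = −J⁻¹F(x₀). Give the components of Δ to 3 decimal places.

(-0.381, 0.805)

At (1, -2): F = (15.000, -29.16771).
Jacobian J = [[-4·x·y + 6·x, -2·x^2 + 6·y + 2], [8·x·y - 5·y^2, 4·x^2 - 10·x·y + 2·y + 2·sin(y) + 1]].
At the point, J = [[14.000, -12.000], [-36.000, 19.18141]] (det J = -163.46033).
Solving J·Δ = −F gives Δ = (-0.381, 0.805).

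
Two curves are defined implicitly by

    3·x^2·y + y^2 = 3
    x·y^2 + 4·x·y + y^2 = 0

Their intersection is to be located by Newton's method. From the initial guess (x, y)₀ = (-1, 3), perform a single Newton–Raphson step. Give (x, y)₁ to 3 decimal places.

(-0.590, 2.154)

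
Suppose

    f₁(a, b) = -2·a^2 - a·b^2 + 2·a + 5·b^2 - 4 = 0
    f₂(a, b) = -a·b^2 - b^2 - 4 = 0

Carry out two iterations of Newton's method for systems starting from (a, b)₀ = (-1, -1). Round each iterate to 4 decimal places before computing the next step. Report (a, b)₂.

At (-1, -1): F = (-2.0000, -4.0000).
Jacobian J = [[-4·a - b^2 + 2, -2·a·b + 10·b], [-b^2, -2·a·b - 2·b]].
At the point, J = [[5.0000, -12.0000], [-1.0000, 0.0000]] (det J = -12.0000).
Solving J·Δ = −F gives Δ = (-4.0000, -1.8333).
Then the next iterate is (a, b)₁ = (-5.0000, -2.8333).
Round to (-5.0000, -2.8333) and repeat: F = (16.275889, 28.110356), J = [[13.972411, -56.6660], [-8.027589, -22.6664]].
Δ = (1.5863, 0.6784), so (a, b)₂ = (-3.4137, -2.1549).

(-3.4137, -2.1549)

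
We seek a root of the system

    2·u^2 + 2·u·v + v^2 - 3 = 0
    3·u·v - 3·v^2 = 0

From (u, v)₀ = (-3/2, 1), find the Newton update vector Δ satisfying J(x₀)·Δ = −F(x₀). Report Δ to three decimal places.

(0.050, -0.700)

At (-3/2, 1): F = (-0.500, -7.500).
Jacobian J = [[4·u + 2·v, 2·u + 2·v], [3·v, 3·u - 6·v]].
At the point, J = [[-4.000, -1.000], [3.000, -10.500]] (det J = 45.000).
Solving J·Δ = −F gives Δ = (0.050, -0.700).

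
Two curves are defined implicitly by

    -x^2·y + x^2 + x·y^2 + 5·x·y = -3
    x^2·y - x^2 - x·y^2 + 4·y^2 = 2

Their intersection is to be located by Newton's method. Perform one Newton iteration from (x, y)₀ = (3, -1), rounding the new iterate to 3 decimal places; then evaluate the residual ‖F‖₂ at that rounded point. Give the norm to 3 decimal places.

At (3, -1): F = (9.000, -19.000).
Jacobian J = [[-2·x·y + 2·x + y^2 + 5·y, -x^2 + 2·x·y + 5·x], [2·x·y - 2·x - y^2, x^2 - 2·x·y + 8·y]].
At the point, J = [[8.000, 0.000], [-13.000, 7.000]] (det J = 56.000).
Solving J·Δ = −F gives Δ = (-1.125, 0.625).
Then the next iterate is (x, y)₁ = (1.875, -0.375).
Re-evaluating at (1.875, -0.375): F = (4.58203, -6.53516), so ‖F‖₂ = 7.981.

7.981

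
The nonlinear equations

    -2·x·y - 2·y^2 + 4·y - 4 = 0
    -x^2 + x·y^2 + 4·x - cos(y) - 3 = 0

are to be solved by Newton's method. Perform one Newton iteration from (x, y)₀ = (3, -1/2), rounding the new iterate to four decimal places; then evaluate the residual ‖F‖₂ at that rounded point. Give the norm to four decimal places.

At (3, -1/2): F = (-3.5000, -0.127583).
Jacobian J = [[-2·y, -2·x - 4·y + 4], [-2·x + y^2 + 4, 2·x·y + sin(y)]].
At the point, J = [[1.0000, 0.0000], [-1.7500, -3.479426]] (det J = -3.479426).
Solving J·Δ = −F gives Δ = (3.5000, -1.7970).
Then the next iterate is (x, y)₁ = (6.5000, -2.2970).
Re-evaluating at (6.5000, -2.2970): F = (6.120582, 15.709394), so ‖F‖₂ = 16.8596.

16.8596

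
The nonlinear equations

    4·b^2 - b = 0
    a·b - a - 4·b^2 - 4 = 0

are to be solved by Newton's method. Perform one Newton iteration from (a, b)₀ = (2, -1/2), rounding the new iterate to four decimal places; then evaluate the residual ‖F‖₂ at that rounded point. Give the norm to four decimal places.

At (2, -1/2): F = (1.5000, -8.0000).
Jacobian J = [[0, 8·b - 1], [b - 1, a - 8·b]].
At the point, J = [[0.0000, -5.0000], [-1.5000, 6.0000]] (det J = -7.5000).
Solving J·Δ = −F gives Δ = (-4.1333, 0.3000).
Then the next iterate is (a, b)₁ = (-2.1333, -0.2000).
Re-evaluating at (-2.1333, -0.2000): F = (0.3600, -1.600040), so ‖F‖₂ = 1.6400.

1.6400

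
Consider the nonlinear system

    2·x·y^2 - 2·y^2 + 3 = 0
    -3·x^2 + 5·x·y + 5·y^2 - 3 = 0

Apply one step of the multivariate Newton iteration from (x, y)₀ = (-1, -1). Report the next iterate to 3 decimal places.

At (-1, -1): F = (-1.000, 4.000).
Jacobian J = [[2·y^2, 4·x·y - 4·y], [-6·x + 5·y, 5·x + 10·y]].
At the point, J = [[2.000, 8.000], [1.000, -15.000]] (det J = -38.000).
Solving J·Δ = −F gives Δ = (-0.447, 0.237).
Then the next iterate is (x, y)₁ = (-1.447, -0.763).

(-1.447, -0.763)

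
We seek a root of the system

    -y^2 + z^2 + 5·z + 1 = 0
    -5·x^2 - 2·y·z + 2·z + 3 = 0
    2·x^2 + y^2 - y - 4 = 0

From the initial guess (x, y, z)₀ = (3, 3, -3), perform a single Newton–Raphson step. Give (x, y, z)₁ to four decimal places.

At (3, 3, -3): F = (-14.0000, -30.0000, 20.0000).
Jacobian J = [[0, -2·y, 2·z + 5], [-10·x, -2·z, -2·y + 2], [4·x, 2·y - 1, 0]].
At the point, J = [[0.0000, -6.0000, -1.0000], [-30.0000, 6.0000, -4.0000], [12.0000, 5.0000, 0.0000]] (det J = 510.0000).
Solving J·Δ = −F gives Δ = (-0.9216, -1.7882, -3.2706).
Then the next iterate is (x, y, z)₁ = (2.0784, 1.2118, -6.2706).

(2.0784, 1.2118, -6.2706)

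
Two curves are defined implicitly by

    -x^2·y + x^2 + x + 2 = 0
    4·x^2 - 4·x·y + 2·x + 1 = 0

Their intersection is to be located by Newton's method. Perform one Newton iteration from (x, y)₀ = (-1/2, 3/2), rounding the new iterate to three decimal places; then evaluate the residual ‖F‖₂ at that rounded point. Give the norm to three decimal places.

356.354

At (-1/2, 3/2): F = (1.375, 4.000).
Jacobian J = [[-2·x·y + 2·x + 1, -x^2], [8·x - 4·y + 2, -4·x]].
At the point, J = [[1.500, -0.250], [-8.000, 2.000]] (det J = 1.000).
Solving J·Δ = −F gives Δ = (-3.750, -17.000).
Then the next iterate is (x, y)₁ = (-4.250, -15.500).
Re-evaluating at (-4.250, -15.500): F = (295.78125, -198.750), so ‖F‖₂ = 356.354.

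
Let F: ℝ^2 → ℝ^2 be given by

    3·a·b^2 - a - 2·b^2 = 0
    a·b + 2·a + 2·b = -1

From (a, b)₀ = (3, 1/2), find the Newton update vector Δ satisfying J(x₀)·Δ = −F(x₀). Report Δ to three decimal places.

(-3.880, 0.040)

At (3, 1/2): F = (-1.250, 9.500).
Jacobian J = [[3·b^2 - 1, 6·a·b - 4·b], [b + 2, a + 2]].
At the point, J = [[-0.250, 7.000], [2.500, 5.000]] (det J = -18.750).
Solving J·Δ = −F gives Δ = (-3.880, 0.040).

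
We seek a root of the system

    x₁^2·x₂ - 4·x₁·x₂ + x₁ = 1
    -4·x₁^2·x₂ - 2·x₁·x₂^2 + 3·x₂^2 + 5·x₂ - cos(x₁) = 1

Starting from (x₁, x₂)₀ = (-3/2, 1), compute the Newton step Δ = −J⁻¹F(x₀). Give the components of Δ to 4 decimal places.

At (-3/2, 1): F = (5.7500, 0.929263).
Jacobian J = [[2·x₁·x₂ - 4·x₂ + 1, x₁^2 - 4·x₁], [-8·x₁·x₂ - 2·x₂^2 + sin(x₁), -4·x₁^2 - 4·x₁·x₂ + 6·x₂ + 5]].
At the point, J = [[-6.0000, 8.2500], [9.002505, 8.0000]] (det J = -122.270666).
Solving J·Δ = −F gives Δ = (0.3135, -0.4690).

(0.3135, -0.4690)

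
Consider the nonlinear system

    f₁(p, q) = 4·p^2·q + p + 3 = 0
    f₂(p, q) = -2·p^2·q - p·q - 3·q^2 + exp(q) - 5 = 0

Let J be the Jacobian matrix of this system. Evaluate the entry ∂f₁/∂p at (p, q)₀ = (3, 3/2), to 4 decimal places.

37.0000

∂f₁/∂p = 8·p·q + 1.
At (3, 3/2) this is 37.0000.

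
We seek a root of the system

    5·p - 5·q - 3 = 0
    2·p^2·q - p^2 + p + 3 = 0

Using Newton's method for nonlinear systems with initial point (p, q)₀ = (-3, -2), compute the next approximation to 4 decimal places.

(-1.4939, -2.0939)

At (-3, -2): F = (-8.0000, -45.0000).
Jacobian J = [[5, -5], [4·p·q - 2·p + 1, 2·p^2]].
At the point, J = [[5.0000, -5.0000], [31.0000, 18.0000]] (det J = 245.0000).
Solving J·Δ = −F gives Δ = (1.5061, -0.0939).
Then the next iterate is (p, q)₁ = (-1.4939, -2.0939).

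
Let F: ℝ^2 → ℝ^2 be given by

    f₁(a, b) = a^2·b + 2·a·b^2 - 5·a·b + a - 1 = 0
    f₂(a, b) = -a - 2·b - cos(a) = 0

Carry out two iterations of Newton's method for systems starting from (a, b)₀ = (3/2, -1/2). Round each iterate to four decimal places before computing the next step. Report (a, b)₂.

(1.1917, -1.7771)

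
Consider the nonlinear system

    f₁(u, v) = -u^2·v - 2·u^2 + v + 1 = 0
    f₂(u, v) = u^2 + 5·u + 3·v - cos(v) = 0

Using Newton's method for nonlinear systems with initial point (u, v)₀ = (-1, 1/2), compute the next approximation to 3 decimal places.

(-0.800, 1.298)

At (-1, 1/2): F = (-1.000, -3.37758).
Jacobian J = [[-2·u·v - 4·u, -u^2 + 1], [2·u + 5, sin(v) + 3]].
At the point, J = [[5.000, 0.000], [3.000, 3.47943]] (det J = 17.39713).
Solving J·Δ = −F gives Δ = (0.200, 0.798).
Then the next iterate is (u, v)₁ = (-0.800, 1.298).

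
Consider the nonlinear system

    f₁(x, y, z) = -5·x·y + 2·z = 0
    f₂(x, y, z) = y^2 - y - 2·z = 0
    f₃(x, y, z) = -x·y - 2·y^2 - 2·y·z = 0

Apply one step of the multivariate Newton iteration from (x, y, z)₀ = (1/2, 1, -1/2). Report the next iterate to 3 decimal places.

At (1/2, 1, -1/2): F = (-3.500, 1.000, -1.500).
Jacobian J = [[-5·y, -5·x, 2], [0, 2·y - 1, -2], [-y, -x - 4·y - 2·z, -2·y]].
At the point, J = [[-5.000, -2.500, 2.000], [0.000, 1.000, -2.000], [-1.000, -3.500, -2.000]] (det J = 42.000).
Solving J·Δ = −F gives Δ = (-0.357, -0.476, 0.262).
Then the next iterate is (x, y, z)₁ = (0.143, 0.524, -0.238).

(0.143, 0.524, -0.238)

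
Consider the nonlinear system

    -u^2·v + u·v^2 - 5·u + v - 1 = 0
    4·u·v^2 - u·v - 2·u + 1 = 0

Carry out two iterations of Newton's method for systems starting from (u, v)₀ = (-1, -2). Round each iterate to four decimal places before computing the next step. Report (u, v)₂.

At (-1, -2): F = (0.0000, -15.0000).
Jacobian J = [[-2·u·v + v^2 - 5, -u^2 + 2·u·v + 1], [4·v^2 - v - 2, 8·u·v - u]].
At the point, J = [[-5.0000, 4.0000], [16.0000, 17.0000]] (det J = -149.0000).
Solving J·Δ = −F gives Δ = (0.4027, 0.5034).
Then the next iterate is (u, v)₁ = (-0.5973, -1.4966).
Round to (-0.5973, -1.4966) and repeat: F = (-0.314002, -4.050677), J = [[-4.548027, 2.431071], [8.455846, 7.748653]].
Δ = (0.1329, 0.3778), so (u, v)₂ = (-0.4644, -1.1188).

(-0.4644, -1.1188)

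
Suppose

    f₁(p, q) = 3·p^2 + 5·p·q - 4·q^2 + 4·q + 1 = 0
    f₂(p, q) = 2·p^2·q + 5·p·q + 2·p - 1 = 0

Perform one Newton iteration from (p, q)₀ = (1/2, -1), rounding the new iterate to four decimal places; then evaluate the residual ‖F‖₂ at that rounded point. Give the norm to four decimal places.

At (1/2, -1): F = (-8.7500, -3.0000).
Jacobian J = [[6·p + 5·q, 5·p - 8·q + 4], [4·p·q + 5·q + 2, 2·p^2 + 5·p]].
At the point, J = [[-2.0000, 14.5000], [-5.0000, 3.0000]] (det J = 66.5000).
Solving J·Δ = −F gives Δ = (-0.2594, 0.5677).
Then the next iterate is (p, q)₁ = (0.2406, -0.4323).
Re-evaluating at (0.2406, -0.4323): F = (-1.823125, -1.088907), so ‖F‖₂ = 2.1236.

2.1236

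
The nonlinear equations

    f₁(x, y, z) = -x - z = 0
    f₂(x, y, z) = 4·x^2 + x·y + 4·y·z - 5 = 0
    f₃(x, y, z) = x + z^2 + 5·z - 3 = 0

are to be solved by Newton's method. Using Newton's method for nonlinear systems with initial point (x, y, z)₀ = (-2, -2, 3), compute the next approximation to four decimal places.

At (-2, -2, 3): F = (-1.0000, -9.0000, 19.0000).
Jacobian J = [[-1, 0, -1], [8·x + y, x + 4·z, 4·y], [1, 0, 2·z + 5]].
At the point, J = [[-1.0000, 0.0000, -1.0000], [-18.0000, 10.0000, -8.0000], [1.0000, 0.0000, 11.0000]] (det J = -100.0000).
Solving J·Δ = −F gives Δ = (0.8000, 0.9000, -1.8000).
Then the next iterate is (x, y, z)₁ = (-1.2000, -1.1000, 1.2000).

(-1.2000, -1.1000, 1.2000)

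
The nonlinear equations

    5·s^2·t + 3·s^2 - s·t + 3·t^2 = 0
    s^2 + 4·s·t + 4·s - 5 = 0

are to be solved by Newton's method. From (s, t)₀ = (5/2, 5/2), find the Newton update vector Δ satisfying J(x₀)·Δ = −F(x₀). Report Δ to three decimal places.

(-6.058, 7.885)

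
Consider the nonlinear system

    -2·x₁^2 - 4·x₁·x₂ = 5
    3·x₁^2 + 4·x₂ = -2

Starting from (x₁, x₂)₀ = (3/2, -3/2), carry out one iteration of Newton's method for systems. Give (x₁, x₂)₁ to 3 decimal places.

(1.231, -1.583)

At (3/2, -3/2): F = (-0.500, 2.750).
Jacobian J = [[-4·x₁ - 4·x₂, -4·x₁], [6·x₁, 4]].
At the point, J = [[0.000, -6.000], [9.000, 4.000]] (det J = 54.000).
Solving J·Δ = −F gives Δ = (-0.269, -0.083).
Then the next iterate is (x₁, x₂)₁ = (1.231, -1.583).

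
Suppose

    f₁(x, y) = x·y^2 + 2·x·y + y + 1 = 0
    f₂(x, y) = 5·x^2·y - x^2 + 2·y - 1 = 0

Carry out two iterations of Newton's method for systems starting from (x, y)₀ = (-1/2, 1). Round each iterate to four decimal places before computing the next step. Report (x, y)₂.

(2.1170, -2.3159)

At (-1/2, 1): F = (0.5000, 2.0000).
Jacobian J = [[y^2 + 2·y, 2·x·y + 2·x + 1], [10·x·y - 2·x, 5·x^2 + 2]].
At the point, J = [[3.0000, -1.0000], [-4.0000, 3.2500]] (det J = 5.7500).
Solving J·Δ = −F gives Δ = (-0.6304, -1.3913).
Then the next iterate is (x, y)₁ = (-1.1304, -0.3913).
Round to (-1.1304, -0.3913) and repeat: F = (1.320269, -5.560428), J = [[-0.629484, -0.376149], [6.684055, 8.389021]].
Δ = (3.2474, -1.9246), so (x, y)₂ = (2.1170, -2.3159).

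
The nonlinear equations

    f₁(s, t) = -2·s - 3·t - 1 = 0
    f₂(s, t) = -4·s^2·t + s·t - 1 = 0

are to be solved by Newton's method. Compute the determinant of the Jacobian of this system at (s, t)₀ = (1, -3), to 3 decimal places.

69.000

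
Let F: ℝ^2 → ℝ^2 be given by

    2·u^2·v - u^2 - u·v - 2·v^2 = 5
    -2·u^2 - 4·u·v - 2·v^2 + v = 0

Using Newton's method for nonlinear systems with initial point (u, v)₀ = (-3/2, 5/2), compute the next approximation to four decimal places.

At (-3/2, 5/2): F = (-4.7500, 0.5000).
Jacobian J = [[4·u·v - 2·u - v, 2·u^2 - u - 4·v], [-4·u - 4·v, -4·u - 4·v + 1]].
At the point, J = [[-14.5000, -4.0000], [-4.0000, -3.0000]] (det J = 27.5000).
Solving J·Δ = −F gives Δ = (-0.5909, 0.9545).
Then the next iterate is (u, v)₁ = (-2.0909, 3.4545).

(-2.0909, 3.4545)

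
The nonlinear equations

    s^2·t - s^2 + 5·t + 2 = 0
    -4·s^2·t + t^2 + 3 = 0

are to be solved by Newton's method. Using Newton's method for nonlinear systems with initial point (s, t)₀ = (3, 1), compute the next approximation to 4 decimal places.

At (3, 1): F = (7.0000, -32.0000).
Jacobian J = [[2·s·t - 2·s, s^2 + 5], [-8·s·t, -4·s^2 + 2·t]].
At the point, J = [[0.0000, 14.0000], [-24.0000, -34.0000]] (det J = 336.0000).
Solving J·Δ = −F gives Δ = (-0.6250, -0.5000).
Then the next iterate is (s, t)₁ = (2.3750, 0.5000).

(2.3750, 0.5000)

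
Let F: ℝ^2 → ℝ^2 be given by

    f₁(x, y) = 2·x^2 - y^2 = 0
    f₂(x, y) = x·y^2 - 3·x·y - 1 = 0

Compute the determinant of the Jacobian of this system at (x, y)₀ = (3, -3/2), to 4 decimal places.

-236.2500

J = [[4·x, -2·y], [y^2 - 3·y, 2·x·y - 3·x]].
At the point, J = [[12.0000, 3.0000], [6.7500, -18.0000]].
det J = -236.2500.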